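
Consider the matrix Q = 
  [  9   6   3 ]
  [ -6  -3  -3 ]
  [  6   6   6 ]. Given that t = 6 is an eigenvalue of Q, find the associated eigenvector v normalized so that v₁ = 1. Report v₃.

1

Q − 6I = [[3, 6, 3], [-6, -9, -3], [6, 6, 0]].
Solving (Q − 6I)v = 0 gives the eigenspace spanned by (1, -1, 1).
With v₁ = 1, v = (1, -1, 1), so v₃ = 1.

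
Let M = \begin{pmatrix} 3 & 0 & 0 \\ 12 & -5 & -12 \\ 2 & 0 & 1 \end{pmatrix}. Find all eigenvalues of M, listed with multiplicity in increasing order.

-5, 1, 3

Characteristic polynomial: p(μ) = μ^3 + μ^2 - 17μ + 15 = (μ - 3)(μ - 1)(μ + 5).
Roots (with multiplicity): -5, 1, 3.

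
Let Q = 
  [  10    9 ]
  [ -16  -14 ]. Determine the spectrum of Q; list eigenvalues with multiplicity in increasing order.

Characteristic polynomial: p(λ) = λ^2 + 4λ + 4 = (λ + 2)^2.
Roots (with multiplicity): -2, -2.

-2, -2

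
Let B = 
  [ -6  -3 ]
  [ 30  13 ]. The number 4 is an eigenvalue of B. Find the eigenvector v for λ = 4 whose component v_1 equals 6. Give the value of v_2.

-20

B − 4I = [[-10, -3], [30, 9]].
Solving (B − 4I)v = 0 gives the eigenspace spanned by (6, -20).
With v_1 = 6, v = (6, -20), so v_2 = -20.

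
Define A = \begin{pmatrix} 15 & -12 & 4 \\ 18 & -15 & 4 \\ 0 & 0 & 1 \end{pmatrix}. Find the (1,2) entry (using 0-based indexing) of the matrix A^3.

52

Characteristic polynomial: s^3 - s^2 - 9s + 9 = (s - 3)(s - 1)(s + 3), so the eigenvalues are -3, 1, 3.
s=1: eigenvector (-2, -2, 1).
s=-3: eigenvector (2, 3, 0).
s=3: eigenvector (1, 1, 0).
P = [[-2, 2, 1], [-2, 3, 1], [1, 0, 0]], D = diag(1, -3, 3), P⁻¹ = [[0, 0, 1], [-1, 1, 0], [3, -2, 2]].
A³ = P·diag(1, -27, 27)·P⁻¹ = [[135, -108, 52], [162, -135, 52], [0, 0, 1]].
The requested entry is 52.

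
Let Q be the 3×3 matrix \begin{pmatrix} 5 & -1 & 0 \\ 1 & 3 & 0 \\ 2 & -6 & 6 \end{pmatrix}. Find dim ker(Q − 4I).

1

Q − 4I = [[1, -1, 0], [1, -1, 0], [2, -6, 2]].
This matrix has rank 2, so its null space has dimension 3 − 2 = 1.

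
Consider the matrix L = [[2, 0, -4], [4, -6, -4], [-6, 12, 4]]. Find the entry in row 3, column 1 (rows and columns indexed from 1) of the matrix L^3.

Characteristic polynomial: s^3 - 4s = s(s - 2)(s + 2), so the eigenvalues are -2, 0, 2.
s=-2: eigenvector (1, 0, 1).
s=2: eigenvector (2, 1, 0).
s=0: eigenvector (6, 2, 3).
P = [[1, 2, 6], [0, 1, 2], [1, 0, 3]], D = diag(-2, 2, 0), P⁻¹ = [[3, -6, -2], [2, -3, -2], [-1, 2, 1]].
L³ = P·diag(-8, 8, 0)·P⁻¹ = [[8, 0, -16], [16, -24, -16], [-24, 48, 16]].
The requested entry is -24.

-24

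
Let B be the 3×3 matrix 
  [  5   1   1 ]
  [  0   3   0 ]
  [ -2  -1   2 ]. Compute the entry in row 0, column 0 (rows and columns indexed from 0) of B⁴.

Characteristic polynomial: s^3 - 10s^2 + 33s - 36 = (s - 4)(s - 3)^2, so the eigenvalues are 3, 3, 4.
s=3: eigenvector (0, -1, 1).
s=3: eigenvector (-1, 2, 0).
s=4: eigenvector (1, 0, -1).
P = [[0, -1, 1], [-1, 2, 0], [1, 0, -1]], D = diag(3, 3, 4), P⁻¹ = [[2, 1, 2], [1, 1, 1], [2, 1, 1]].
B⁴ = P·diag(81, 81, 256)·P⁻¹ = [[431, 175, 175], [0, 81, 0], [-350, -175, -94]].
The requested entry is 431.

431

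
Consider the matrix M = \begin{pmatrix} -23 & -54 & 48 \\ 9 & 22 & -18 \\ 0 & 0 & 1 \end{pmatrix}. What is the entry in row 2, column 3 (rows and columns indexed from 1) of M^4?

738

Characteristic polynomial: μ^3 - 21μ + 20 = (μ - 4)(μ - 1)(μ + 5), so the eigenvalues are -5, 1, 4.
μ=4: eigenvector (-2, 1, 0).
μ=-5: eigenvector (3, -1, 0).
μ=1: eigenvector (2, 0, 1).
P = [[-2, 3, 2], [1, -1, 0], [0, 0, 1]], D = diag(4, -5, 1), P⁻¹ = [[1, 3, -2], [1, 2, -2], [0, 0, 1]].
M⁴ = P·diag(256, 625, 1)·P⁻¹ = [[1363, 2214, -2724], [-369, -482, 738], [0, 0, 1]].
The requested entry is 738.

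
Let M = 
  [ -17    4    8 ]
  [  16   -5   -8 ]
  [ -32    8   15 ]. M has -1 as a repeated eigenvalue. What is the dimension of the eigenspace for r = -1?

2

M + 1I = [[-16, 4, 8], [16, -4, -8], [-32, 8, 16]].
This matrix has rank 1, so its null space has dimension 3 − 1 = 2.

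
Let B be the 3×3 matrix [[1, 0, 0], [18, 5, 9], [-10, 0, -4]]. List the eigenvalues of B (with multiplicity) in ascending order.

-4, 1, 5

Characteristic polynomial: p(s) = s^3 - 2s^2 - 19s + 20 = (s - 5)(s - 1)(s + 4).
Roots (with multiplicity): -4, 1, 5.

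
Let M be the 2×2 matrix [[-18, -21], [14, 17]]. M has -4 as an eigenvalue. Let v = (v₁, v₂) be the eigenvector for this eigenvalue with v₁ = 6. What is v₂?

M + 4I = [[-14, -21], [14, 21]].
Solving (M + 4I)v = 0 gives the eigenspace spanned by (6, -4).
With v₁ = 6, v = (6, -4), so v₂ = -4.

-4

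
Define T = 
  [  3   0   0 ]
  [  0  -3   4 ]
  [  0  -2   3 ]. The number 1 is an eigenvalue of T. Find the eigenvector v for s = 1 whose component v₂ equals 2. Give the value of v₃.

T − 1I = [[2, 0, 0], [0, -4, 4], [0, -2, 2]].
Solving (T − 1I)v = 0 gives the eigenspace spanned by (0, 2, 2).
With v₂ = 2, v = (0, 2, 2), so v₃ = 2.

2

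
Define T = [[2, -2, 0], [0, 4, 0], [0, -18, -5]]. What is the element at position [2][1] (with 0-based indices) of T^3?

-378

Characteristic polynomial: λ^3 - λ^2 - 22λ + 40 = (λ - 4)(λ - 2)(λ + 5), so the eigenvalues are -5, 2, 4.
λ=4: eigenvector (-1, 1, -2).
λ=2: eigenvector (1, 0, 0).
λ=-5: eigenvector (0, 0, 1).
P = [[-1, 1, 0], [1, 0, 0], [-2, 0, 1]], D = diag(4, 2, -5), P⁻¹ = [[0, 1, 0], [1, 1, 0], [0, 2, 1]].
T³ = P·diag(64, 8, -125)·P⁻¹ = [[8, -56, 0], [0, 64, 0], [0, -378, -125]].
The requested entry is -378.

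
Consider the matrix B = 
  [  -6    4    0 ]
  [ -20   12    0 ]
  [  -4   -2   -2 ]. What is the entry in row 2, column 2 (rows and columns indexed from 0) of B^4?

Characteristic polynomial: s^3 - 4s^2 - 4s + 16 = (s - 4)(s - 2)(s + 2), so the eigenvalues are -2, 2, 4.
s=2: eigenvector (1, 2, -2).
s=4: eigenvector (2, 5, -3).
s=-2: eigenvector (0, 0, 1).
P = [[1, 2, 0], [2, 5, 0], [-2, -3, 1]], D = diag(2, 4, -2), P⁻¹ = [[5, -2, 0], [-2, 1, 0], [4, -1, 1]].
B⁴ = P·diag(16, 256, 16)·P⁻¹ = [[-944, 480, 0], [-2400, 1216, 0], [1440, -720, 16]].
The requested entry is 16.

16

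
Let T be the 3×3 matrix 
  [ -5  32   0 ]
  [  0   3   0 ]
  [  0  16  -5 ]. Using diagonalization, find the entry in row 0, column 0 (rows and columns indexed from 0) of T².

Characteristic polynomial: λ^3 + 7λ^2 - 5λ - 75 = (λ - 3)(λ + 5)^2, so the eigenvalues are -5, -5, 3.
λ=-5: eigenvector (1, 0, 0).
λ=-5: eigenvector (2, 0, 1).
λ=3: eigenvector (4, 1, 2).
P = [[1, 2, 4], [0, 0, 1], [0, 1, 2]], D = diag(-5, -5, 3), P⁻¹ = [[1, 0, -2], [0, -2, 1], [0, 1, 0]].
T² = P·diag(25, 25, 9)·P⁻¹ = [[25, -64, 0], [0, 9, 0], [0, -32, 25]].
The requested entry is 25.

25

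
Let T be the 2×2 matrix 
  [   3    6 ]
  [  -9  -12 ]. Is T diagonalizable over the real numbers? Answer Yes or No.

Yes

Characteristic polynomial: p(μ) = μ^2 + 9μ + 18 = (μ + 3)(μ + 6).
All 2 eigenvalues are distinct, so T is diagonalizable.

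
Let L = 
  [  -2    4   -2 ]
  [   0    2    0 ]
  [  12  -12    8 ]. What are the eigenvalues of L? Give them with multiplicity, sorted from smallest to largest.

Characteristic polynomial: p(λ) = λ^3 - 8λ^2 + 20λ - 16 = (λ - 4)(λ - 2)^2.
Roots (with multiplicity): 2, 2, 4.

2, 2, 4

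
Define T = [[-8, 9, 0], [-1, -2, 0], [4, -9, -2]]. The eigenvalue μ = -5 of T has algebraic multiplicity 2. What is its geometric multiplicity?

T + 5I = [[-3, 9, 0], [-1, 3, 0], [4, -9, 3]].
This matrix has rank 2, so its null space has dimension 3 − 2 = 1.

1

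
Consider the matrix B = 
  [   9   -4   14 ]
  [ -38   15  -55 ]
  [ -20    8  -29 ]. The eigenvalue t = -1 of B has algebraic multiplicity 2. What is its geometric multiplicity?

B + 1I = [[10, -4, 14], [-38, 16, -55], [-20, 8, -28]].
This matrix has rank 2, so its null space has dimension 3 − 2 = 1.

1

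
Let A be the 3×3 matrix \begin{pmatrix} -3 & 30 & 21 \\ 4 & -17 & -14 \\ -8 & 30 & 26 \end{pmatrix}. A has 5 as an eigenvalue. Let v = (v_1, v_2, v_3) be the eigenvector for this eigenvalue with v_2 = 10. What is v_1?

-15

A − 5I = [[-8, 30, 21], [4, -22, -14], [-8, 30, 21]].
Solving (A − 5I)v = 0 gives the eigenspace spanned by (-15, 10, -20).
With v_2 = 10, v = (-15, 10, -20), so v_1 = -15.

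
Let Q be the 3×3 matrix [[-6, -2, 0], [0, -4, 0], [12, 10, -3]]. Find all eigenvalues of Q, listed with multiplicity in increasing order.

Characteristic polynomial: p(r) = r^3 + 13r^2 + 54r + 72 = (r + 3)(r + 4)(r + 6).
Roots (with multiplicity): -6, -4, -3.

-6, -4, -3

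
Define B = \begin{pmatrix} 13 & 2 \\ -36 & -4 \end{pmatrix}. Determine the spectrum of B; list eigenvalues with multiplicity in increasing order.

4, 5

Characteristic polynomial: p(t) = t^2 - 9t + 20 = (t - 5)(t - 4).
Roots (with multiplicity): 4, 5.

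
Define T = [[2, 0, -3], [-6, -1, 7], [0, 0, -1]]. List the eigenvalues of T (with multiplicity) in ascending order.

-1, -1, 2

Characteristic polynomial: p(r) = r^3 - 3r - 2 = (r - 2)(r + 1)^2.
Roots (with multiplicity): -1, -1, 2.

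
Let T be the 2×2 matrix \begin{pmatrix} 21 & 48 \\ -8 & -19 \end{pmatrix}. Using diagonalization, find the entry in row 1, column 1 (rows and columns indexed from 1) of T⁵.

Characteristic polynomial: s^2 - 2s - 15 = (s - 5)(s + 3), so the eigenvalues are -3, 5.
s=-3: eigenvector (-2, 1).
s=5: eigenvector (3, -1).
P = [[-2, 3], [1, -1]], D = diag(-3, 5), P⁻¹ = [[1, 3], [1, 2]].
T⁵ = P·diag(-243, 3125)·P⁻¹ = [[9861, 20208], [-3368, -6979]].
The requested entry is 9861.

9861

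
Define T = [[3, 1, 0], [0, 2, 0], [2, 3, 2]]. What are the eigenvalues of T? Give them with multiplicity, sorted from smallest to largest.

2, 2, 3

Characteristic polynomial: p(μ) = μ^3 - 7μ^2 + 16μ - 12 = (μ - 3)(μ - 2)^2.
Roots (with multiplicity): 2, 2, 3.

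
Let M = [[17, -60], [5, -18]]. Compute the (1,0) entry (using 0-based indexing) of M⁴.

Characteristic polynomial: λ^2 + λ - 6 = (λ - 2)(λ + 3), so the eigenvalues are -3, 2.
λ=2: eigenvector (4, 1).
λ=-3: eigenvector (-3, -1).
P = [[4, -3], [1, -1]], D = diag(2, -3), P⁻¹ = [[1, -3], [1, -4]].
M⁴ = P·diag(16, 81)·P⁻¹ = [[-179, 780], [-65, 276]].
The requested entry is -65.

-65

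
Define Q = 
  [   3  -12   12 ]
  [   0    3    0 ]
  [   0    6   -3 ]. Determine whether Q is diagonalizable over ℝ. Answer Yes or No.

Yes

Characteristic polynomial: p(r) = r^3 - 3r^2 - 9r + 27 = (r - 3)^2(r + 3).
r = 3 has algebraic multiplicity 2; rank(Q − 3I) = 1, so geometric multiplicity = 2.
Every eigenvalue has geometric = algebraic multiplicity, so Q is diagonalizable.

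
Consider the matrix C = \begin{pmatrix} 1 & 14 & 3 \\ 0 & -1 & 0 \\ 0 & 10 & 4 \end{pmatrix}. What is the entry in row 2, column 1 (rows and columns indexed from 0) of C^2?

Characteristic polynomial: t^3 - 4t^2 - t + 4 = (t - 4)(t - 1)(t + 1), so the eigenvalues are -1, 1, 4.
t=1: eigenvector (1, 0, 0).
t=-1: eigenvector (-4, 1, -2).
t=4: eigenvector (1, 0, 1).
P = [[1, -4, 1], [0, 1, 0], [0, -2, 1]], D = diag(1, -1, 4), P⁻¹ = [[1, 2, -1], [0, 1, 0], [0, 2, 1]].
C² = P·diag(1, 1, 16)·P⁻¹ = [[1, 30, 15], [0, 1, 0], [0, 30, 16]].
The requested entry is 30.

30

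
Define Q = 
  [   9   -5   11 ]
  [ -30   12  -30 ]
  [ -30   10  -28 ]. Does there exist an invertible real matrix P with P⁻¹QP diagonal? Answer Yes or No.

Yes

Characteristic polynomial: p(t) = t^3 + 7t^2 - 36 = (t - 2)(t + 3)(t + 6).
All 3 eigenvalues are distinct, so Q is diagonalizable.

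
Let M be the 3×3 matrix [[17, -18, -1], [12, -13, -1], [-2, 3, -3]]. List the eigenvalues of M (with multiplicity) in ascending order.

Characteristic polynomial: p(r) = r^3 - r^2 - 16r - 20 = (r - 5)(r + 2)^2.
Roots (with multiplicity): -2, -2, 5.

-2, -2, 5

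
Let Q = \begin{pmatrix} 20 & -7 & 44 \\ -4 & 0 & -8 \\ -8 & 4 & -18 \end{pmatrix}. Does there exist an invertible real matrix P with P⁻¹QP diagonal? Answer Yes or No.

Characteristic polynomial: p(r) = r^3 - 2r^2 - 4r + 8 = (r - 2)^2(r + 2).
r = 2 has algebraic multiplicity 2; rank(Q − 2I) = 2, so geometric multiplicity = 1.
Geometric multiplicity < algebraic multiplicity, so Q is not diagonalizable.

No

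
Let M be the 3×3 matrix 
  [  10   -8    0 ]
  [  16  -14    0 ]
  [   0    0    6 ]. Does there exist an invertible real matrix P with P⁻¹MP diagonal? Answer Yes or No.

Characteristic polynomial: p(r) = r^3 - 2r^2 - 36r + 72 = (r - 6)(r - 2)(r + 6).
All 3 eigenvalues are distinct, so M is diagonalizable.

Yes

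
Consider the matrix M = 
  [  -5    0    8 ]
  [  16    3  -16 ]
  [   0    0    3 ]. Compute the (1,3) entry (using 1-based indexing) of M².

Characteristic polynomial: t^3 - t^2 - 21t + 45 = (t - 3)^2(t + 5), so the eigenvalues are -5, 3, 3.
t=3: eigenvector (0, 1, 0).
t=3: eigenvector (1, 0, 1).
t=-5: eigenvector (-1, 2, 0).
P = [[0, 1, -1], [1, 0, 2], [0, 1, 0]], D = diag(3, 3, -5), P⁻¹ = [[2, 1, -2], [0, 0, 1], [-1, 0, 1]].
M² = P·diag(9, 9, 25)·P⁻¹ = [[25, 0, -16], [-32, 9, 32], [0, 0, 9]].
The requested entry is -16.

-16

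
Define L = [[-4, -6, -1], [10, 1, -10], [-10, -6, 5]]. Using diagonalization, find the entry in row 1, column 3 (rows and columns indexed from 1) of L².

Characteristic polynomial: μ^3 - 2μ^2 - 29μ + 30 = (μ - 6)(μ - 1)(μ + 5), so the eigenvalues are -5, 1, 6.
μ=6: eigenvector (-1, 2, -2).
μ=-5: eigenvector (1, 0, 1).
μ=1: eigenvector (-1, 1, -1).
P = [[-1, 1, -1], [2, 0, 1], [-2, 1, -1]], D = diag(6, -5, 1), P⁻¹ = [[1, 0, -1], [0, 1, 1], [-2, 1, 2]].
L² = P·diag(36, 25, 1)·P⁻¹ = [[-34, 24, 59], [70, 1, -70], [-70, 24, 95]].
The requested entry is 59.

59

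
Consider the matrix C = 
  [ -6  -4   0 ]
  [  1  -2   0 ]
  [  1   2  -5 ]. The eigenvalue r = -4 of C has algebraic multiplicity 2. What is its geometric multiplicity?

1

C + 4I = [[-2, -4, 0], [1, 2, 0], [1, 2, -1]].
This matrix has rank 2, so its null space has dimension 3 − 2 = 1.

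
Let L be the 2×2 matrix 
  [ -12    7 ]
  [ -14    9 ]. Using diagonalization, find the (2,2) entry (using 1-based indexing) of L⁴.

Characteristic polynomial: r^2 + 3r - 10 = (r - 2)(r + 5), so the eigenvalues are -5, 2.
r=2: eigenvector (-1, -2).
r=-5: eigenvector (1, 1).
P = [[-1, 1], [-2, 1]], D = diag(2, -5), P⁻¹ = [[1, -1], [2, -1]].
L⁴ = P·diag(16, 625)·P⁻¹ = [[1234, -609], [1218, -593]].
The requested entry is -593.

-593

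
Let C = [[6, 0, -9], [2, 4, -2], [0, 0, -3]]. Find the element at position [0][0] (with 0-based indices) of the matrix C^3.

216

Characteristic polynomial: s^3 - 7s^2 - 6s + 72 = (s - 6)(s - 4)(s + 3), so the eigenvalues are -3, 4, 6.
s=6: eigenvector (1, 1, 0).
s=4: eigenvector (0, 1, 0).
s=-3: eigenvector (1, 0, 1).
P = [[1, 0, 1], [1, 1, 0], [0, 0, 1]], D = diag(6, 4, -3), P⁻¹ = [[1, 0, -1], [-1, 1, 1], [0, 0, 1]].
C³ = P·diag(216, 64, -27)·P⁻¹ = [[216, 0, -243], [152, 64, -152], [0, 0, -27]].
The requested entry is 216.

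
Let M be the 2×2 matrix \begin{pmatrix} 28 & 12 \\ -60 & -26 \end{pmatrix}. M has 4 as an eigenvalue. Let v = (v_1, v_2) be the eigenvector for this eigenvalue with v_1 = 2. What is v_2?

-4

M − 4I = [[24, 12], [-60, -30]].
Solving (M − 4I)v = 0 gives the eigenspace spanned by (2, -4).
With v_1 = 2, v = (2, -4), so v_2 = -4.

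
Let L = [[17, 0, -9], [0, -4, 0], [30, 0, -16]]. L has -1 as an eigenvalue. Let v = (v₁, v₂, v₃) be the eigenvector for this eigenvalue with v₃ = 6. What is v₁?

3

L + 1I = [[18, 0, -9], [0, -3, 0], [30, 0, -15]].
Solving (L + 1I)v = 0 gives the eigenspace spanned by (3, 0, 6).
With v₃ = 6, v = (3, 0, 6), so v₁ = 3.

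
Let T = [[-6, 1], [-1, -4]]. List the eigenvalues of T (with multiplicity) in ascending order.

Characteristic polynomial: p(μ) = μ^2 + 10μ + 25 = (μ + 5)^2.
Roots (with multiplicity): -5, -5.

-5, -5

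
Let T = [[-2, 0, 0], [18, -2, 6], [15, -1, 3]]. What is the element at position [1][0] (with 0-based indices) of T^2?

18

Characteristic polynomial: s^3 + s^2 - 2s = s(s - 1)(s + 2), so the eigenvalues are -2, 0, 1.
s=1: eigenvector (0, 2, 1).
s=0: eigenvector (0, 3, 1).
s=-2: eigenvector (1, 0, -3).
P = [[0, 0, 1], [2, 3, 0], [1, 1, -3]], D = diag(1, 0, -2), P⁻¹ = [[9, -1, 3], [-6, 1, -2], [1, 0, 0]].
T² = P·diag(1, 0, 4)·P⁻¹ = [[4, 0, 0], [18, -2, 6], [-3, -1, 3]].
The requested entry is 18.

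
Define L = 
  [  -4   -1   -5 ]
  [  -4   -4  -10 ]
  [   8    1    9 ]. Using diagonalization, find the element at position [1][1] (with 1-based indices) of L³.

-52

Characteristic polynomial: s^3 - s^2 - 10s - 8 = (s - 4)(s + 1)(s + 2), so the eigenvalues are -2, -1, 4.
s=-1: eigenvector (1, 2, -1).
s=4: eigenvector (-1, -2, 2).
s=-2: eigenvector (1, 3, -1).
P = [[1, -1, 1], [2, -2, 3], [-1, 2, -1]], D = diag(-1, 4, -2), P⁻¹ = [[4, -1, 1], [1, 0, 1], [-2, 1, 0]].
L³ = P·diag(-1, 64, -8)·P⁻¹ = [[-52, -7, -65], [-88, -22, -130], [116, 7, 129]].
The requested entry is -52.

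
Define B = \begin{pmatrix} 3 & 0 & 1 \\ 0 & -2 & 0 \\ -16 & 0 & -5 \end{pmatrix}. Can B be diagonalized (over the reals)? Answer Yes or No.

Characteristic polynomial: p(t) = t^3 + 4t^2 + 5t + 2 = (t + 1)^2(t + 2).
t = -1 has algebraic multiplicity 2; rank(B + 1I) = 2, so geometric multiplicity = 1.
Geometric multiplicity < algebraic multiplicity, so B is not diagonalizable.

No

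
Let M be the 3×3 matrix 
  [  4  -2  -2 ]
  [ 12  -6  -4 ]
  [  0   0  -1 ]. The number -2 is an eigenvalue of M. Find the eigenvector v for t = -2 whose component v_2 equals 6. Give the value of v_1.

2

M + 2I = [[6, -2, -2], [12, -4, -4], [0, 0, 1]].
Solving (M + 2I)v = 0 gives the eigenspace spanned by (2, 6, 0).
With v_2 = 6, v = (2, 6, 0), so v_1 = 2.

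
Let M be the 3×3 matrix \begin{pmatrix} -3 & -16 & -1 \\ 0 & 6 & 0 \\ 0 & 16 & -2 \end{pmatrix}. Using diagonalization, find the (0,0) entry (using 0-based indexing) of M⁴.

81

Characteristic polynomial: r^3 - r^2 - 24r - 36 = (r - 6)(r + 2)(r + 3), so the eigenvalues are -3, -2, 6.
r=-3: eigenvector (1, 0, 0).
r=6: eigenvector (-2, 1, 2).
r=-2: eigenvector (-1, 0, 1).
P = [[1, -2, -1], [0, 1, 0], [0, 2, 1]], D = diag(-3, 6, -2), P⁻¹ = [[1, 0, 1], [0, 1, 0], [0, -2, 1]].
M⁴ = P·diag(81, 1296, 16)·P⁻¹ = [[81, -2560, 65], [0, 1296, 0], [0, 2560, 16]].
The requested entry is 81.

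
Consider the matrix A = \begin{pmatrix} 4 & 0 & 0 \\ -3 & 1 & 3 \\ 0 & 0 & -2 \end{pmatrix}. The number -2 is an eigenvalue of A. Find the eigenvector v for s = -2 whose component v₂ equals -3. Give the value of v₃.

A + 2I = [[6, 0, 0], [-3, 3, 3], [0, 0, 0]].
Solving (A + 2I)v = 0 gives the eigenspace spanned by (0, -3, 3).
With v₂ = -3, v = (0, -3, 3), so v₃ = 3.

3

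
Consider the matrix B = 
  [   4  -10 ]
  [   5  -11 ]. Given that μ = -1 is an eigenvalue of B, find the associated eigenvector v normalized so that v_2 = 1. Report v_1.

B + 1I = [[5, -10], [5, -10]].
Solving (B + 1I)v = 0 gives the eigenspace spanned by (2, 1).
With v_2 = 1, v = (2, 1), so v_1 = 2.

2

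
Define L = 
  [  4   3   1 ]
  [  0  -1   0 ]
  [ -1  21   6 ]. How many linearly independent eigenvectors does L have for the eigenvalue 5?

L − 5I = [[-1, 3, 1], [0, -6, 0], [-1, 21, 1]].
This matrix has rank 2, so its null space has dimension 3 − 2 = 1.

1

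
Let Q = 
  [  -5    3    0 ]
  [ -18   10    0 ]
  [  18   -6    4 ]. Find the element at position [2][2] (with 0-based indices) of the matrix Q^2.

16

Characteristic polynomial: t^3 - 9t^2 + 24t - 16 = (t - 4)^2(t - 1), so the eigenvalues are 1, 4, 4.
t=1: eigenvector (1, 2, -2).
t=4: eigenvector (1, 3, -2).
t=4: eigenvector (0, 0, 1).
P = [[1, 1, 0], [2, 3, 0], [-2, -2, 1]], D = diag(1, 4, 4), P⁻¹ = [[3, -1, 0], [-2, 1, 0], [2, 0, 1]].
Q² = P·diag(1, 16, 16)·P⁻¹ = [[-29, 15, 0], [-90, 46, 0], [90, -30, 16]].
The requested entry is 16.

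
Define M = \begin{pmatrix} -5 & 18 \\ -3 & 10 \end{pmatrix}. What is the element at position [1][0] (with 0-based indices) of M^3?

-63

Characteristic polynomial: r^2 - 5r + 4 = (r - 4)(r - 1), so the eigenvalues are 1, 4.
r=1: eigenvector (3, 1).
r=4: eigenvector (2, 1).
P = [[3, 2], [1, 1]], D = diag(1, 4), P⁻¹ = [[1, -2], [-1, 3]].
M³ = P·diag(1, 64)·P⁻¹ = [[-125, 378], [-63, 190]].
The requested entry is -63.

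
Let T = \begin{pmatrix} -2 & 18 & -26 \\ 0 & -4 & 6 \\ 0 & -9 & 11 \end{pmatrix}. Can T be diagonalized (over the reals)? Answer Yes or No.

Characteristic polynomial: p(r) = r^3 - 5r^2 - 4r + 20 = (r - 5)(r - 2)(r + 2).
All 3 eigenvalues are distinct, so T is diagonalizable.

Yes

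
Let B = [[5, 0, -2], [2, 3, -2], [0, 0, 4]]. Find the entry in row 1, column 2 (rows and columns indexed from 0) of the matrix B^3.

Characteristic polynomial: s^3 - 12s^2 + 47s - 60 = (s - 5)(s - 4)(s - 3), so the eigenvalues are 3, 4, 5.
s=5: eigenvector (1, 1, 0).
s=3: eigenvector (0, 1, 0).
s=4: eigenvector (2, 2, 1).
P = [[1, 0, 2], [1, 1, 2], [0, 0, 1]], D = diag(5, 3, 4), P⁻¹ = [[1, 0, -2], [-1, 1, 0], [0, 0, 1]].
B³ = P·diag(125, 27, 64)·P⁻¹ = [[125, 0, -122], [98, 27, -122], [0, 0, 64]].
The requested entry is -122.

-122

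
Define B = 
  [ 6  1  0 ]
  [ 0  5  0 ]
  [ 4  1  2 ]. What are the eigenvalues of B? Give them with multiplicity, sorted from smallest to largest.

2, 5, 6

Characteristic polynomial: p(t) = t^3 - 13t^2 + 52t - 60 = (t - 6)(t - 5)(t - 2).
Roots (with multiplicity): 2, 5, 6.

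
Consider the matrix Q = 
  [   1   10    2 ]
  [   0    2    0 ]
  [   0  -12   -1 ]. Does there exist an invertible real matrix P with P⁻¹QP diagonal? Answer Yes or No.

Yes

Characteristic polynomial: p(μ) = μ^3 - 2μ^2 - μ + 2 = (μ - 2)(μ - 1)(μ + 1).
All 3 eigenvalues are distinct, so Q is diagonalizable.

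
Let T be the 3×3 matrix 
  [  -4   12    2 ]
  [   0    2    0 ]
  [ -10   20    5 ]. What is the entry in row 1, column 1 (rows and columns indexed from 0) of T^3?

Characteristic polynomial: μ^3 - 3μ^2 + 2μ = μ(μ - 2)(μ - 1), so the eigenvalues are 0, 1, 2.
μ=0: eigenvector (1, 0, 2).
μ=2: eigenvector (2, 1, 0).
μ=1: eigenvector (2, 0, 5).
P = [[1, 2, 2], [0, 1, 0], [2, 0, 5]], D = diag(0, 2, 1), P⁻¹ = [[5, -10, -2], [0, 1, 0], [-2, 4, 1]].
T³ = P·diag(0, 8, 1)·P⁻¹ = [[-4, 24, 2], [0, 8, 0], [-10, 20, 5]].
The requested entry is 8.

8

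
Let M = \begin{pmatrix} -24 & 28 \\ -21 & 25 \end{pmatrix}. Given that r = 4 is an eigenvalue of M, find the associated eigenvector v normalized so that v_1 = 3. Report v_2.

3

M − 4I = [[-28, 28], [-21, 21]].
Solving (M − 4I)v = 0 gives the eigenspace spanned by (3, 3).
With v_1 = 3, v = (3, 3), so v_2 = 3.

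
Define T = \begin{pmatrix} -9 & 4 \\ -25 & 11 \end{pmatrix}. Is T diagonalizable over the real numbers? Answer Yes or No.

Characteristic polynomial: p(λ) = λ^2 - 2λ + 1 = (λ - 1)^2.
λ = 1 has algebraic multiplicity 2; rank(T − 1I) = 1, so geometric multiplicity = 1.
Geometric multiplicity < algebraic multiplicity, so T is not diagonalizable.

No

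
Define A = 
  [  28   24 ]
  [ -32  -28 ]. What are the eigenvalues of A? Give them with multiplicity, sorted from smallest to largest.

-4, 4

Characteristic polynomial: p(t) = t^2 - 16 = (t - 4)(t + 4).
Roots (with multiplicity): -4, 4.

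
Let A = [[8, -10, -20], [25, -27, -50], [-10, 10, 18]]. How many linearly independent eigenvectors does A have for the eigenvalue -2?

A + 2I = [[10, -10, -20], [25, -25, -50], [-10, 10, 20]].
This matrix has rank 1, so its null space has dimension 3 − 1 = 2.

2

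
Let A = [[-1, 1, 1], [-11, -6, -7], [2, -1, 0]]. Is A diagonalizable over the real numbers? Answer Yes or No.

Characteristic polynomial: p(r) = r^3 + 7r^2 + 8r - 16 = (r - 1)(r + 4)^2.
r = -4 has algebraic multiplicity 2; rank(A + 4I) = 2, so geometric multiplicity = 1.
Geometric multiplicity < algebraic multiplicity, so A is not diagonalizable.

No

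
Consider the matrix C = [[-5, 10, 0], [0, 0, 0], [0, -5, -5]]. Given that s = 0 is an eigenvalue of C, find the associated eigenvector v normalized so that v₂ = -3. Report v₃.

3

C = [[-5, 10, 0], [0, 0, 0], [0, -5, -5]].
Solving (C)v = 0 gives the eigenspace spanned by (-6, -3, 3).
With v₂ = -3, v = (-6, -3, 3), so v₃ = 3.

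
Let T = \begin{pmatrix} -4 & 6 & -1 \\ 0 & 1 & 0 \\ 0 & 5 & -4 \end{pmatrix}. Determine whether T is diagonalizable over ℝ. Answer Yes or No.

No

Characteristic polynomial: p(μ) = μ^3 + 7μ^2 + 8μ - 16 = (μ - 1)(μ + 4)^2.
μ = -4 has algebraic multiplicity 2; rank(T + 4I) = 2, so geometric multiplicity = 1.
Geometric multiplicity < algebraic multiplicity, so T is not diagonalizable.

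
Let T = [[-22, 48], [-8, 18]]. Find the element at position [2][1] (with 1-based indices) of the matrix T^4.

1280

Characteristic polynomial: λ^2 + 4λ - 12 = (λ - 2)(λ + 6), so the eigenvalues are -6, 2.
λ=2: eigenvector (-2, -1).
λ=-6: eigenvector (3, 1).
P = [[-2, 3], [-1, 1]], D = diag(2, -6), P⁻¹ = [[1, -3], [1, -2]].
T⁴ = P·diag(16, 1296)·P⁻¹ = [[3856, -7680], [1280, -2544]].
The requested entry is 1280.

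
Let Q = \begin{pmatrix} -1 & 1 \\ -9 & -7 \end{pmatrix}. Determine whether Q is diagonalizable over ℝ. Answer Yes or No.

No

Characteristic polynomial: p(s) = s^2 + 8s + 16 = (s + 4)^2.
s = -4 has algebraic multiplicity 2; rank(Q + 4I) = 1, so geometric multiplicity = 1.
Geometric multiplicity < algebraic multiplicity, so Q is not diagonalizable.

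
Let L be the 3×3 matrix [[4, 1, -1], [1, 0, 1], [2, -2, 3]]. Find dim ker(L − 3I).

L − 3I = [[1, 1, -1], [1, -3, 1], [2, -2, 0]].
This matrix has rank 2, so its null space has dimension 3 − 2 = 1.

1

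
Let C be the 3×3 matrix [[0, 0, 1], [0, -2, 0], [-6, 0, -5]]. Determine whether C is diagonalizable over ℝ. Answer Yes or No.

Characteristic polynomial: p(s) = s^3 + 7s^2 + 16s + 12 = (s + 2)^2(s + 3).
s = -2 has algebraic multiplicity 2; rank(C + 2I) = 1, so geometric multiplicity = 2.
Every eigenvalue has geometric = algebraic multiplicity, so C is diagonalizable.

Yes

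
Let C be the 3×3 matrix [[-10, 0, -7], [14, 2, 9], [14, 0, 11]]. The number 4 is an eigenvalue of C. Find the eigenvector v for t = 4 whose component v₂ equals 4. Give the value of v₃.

C − 4I = [[-14, 0, -7], [14, -2, 9], [14, 0, 7]].
Solving (C − 4I)v = 0 gives the eigenspace spanned by (-2, 4, 4).
With v₂ = 4, v = (-2, 4, 4), so v₃ = 4.

4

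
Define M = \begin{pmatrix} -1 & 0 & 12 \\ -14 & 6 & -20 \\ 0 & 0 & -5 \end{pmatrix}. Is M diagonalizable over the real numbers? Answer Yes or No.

Yes

Characteristic polynomial: p(r) = r^3 - 31r - 30 = (r - 6)(r + 1)(r + 5).
All 3 eigenvalues are distinct, so M is diagonalizable.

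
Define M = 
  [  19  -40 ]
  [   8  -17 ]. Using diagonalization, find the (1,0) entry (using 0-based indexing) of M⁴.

Characteristic polynomial: λ^2 - 2λ - 3 = (λ - 3)(λ + 1), so the eigenvalues are -1, 3.
λ=3: eigenvector (5, 2).
λ=-1: eigenvector (2, 1).
P = [[5, 2], [2, 1]], D = diag(3, -1), P⁻¹ = [[1, -2], [-2, 5]].
M⁴ = P·diag(81, 1)·P⁻¹ = [[401, -800], [160, -319]].
The requested entry is 160.

160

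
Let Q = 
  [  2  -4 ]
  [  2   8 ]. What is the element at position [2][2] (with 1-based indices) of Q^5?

14528

Characteristic polynomial: r^2 - 10r + 24 = (r - 6)(r - 4), so the eigenvalues are 4, 6.
r=4: eigenvector (2, -1).
r=6: eigenvector (1, -1).
P = [[2, 1], [-1, -1]], D = diag(4, 6), P⁻¹ = [[1, 1], [-1, -2]].
Q⁵ = P·diag(1024, 7776)·P⁻¹ = [[-5728, -13504], [6752, 14528]].
The requested entry is 14528.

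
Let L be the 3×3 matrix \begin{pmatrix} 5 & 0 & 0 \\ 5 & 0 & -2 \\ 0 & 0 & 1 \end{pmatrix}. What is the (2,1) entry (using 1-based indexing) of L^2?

Characteristic polynomial: μ^3 - 6μ^2 + 5μ = μ(μ - 5)(μ - 1), so the eigenvalues are 0, 1, 5.
μ=1: eigenvector (0, -2, 1).
μ=0: eigenvector (0, 1, 0).
μ=5: eigenvector (1, 1, 0).
P = [[0, 0, 1], [-2, 1, 1], [1, 0, 0]], D = diag(1, 0, 5), P⁻¹ = [[0, 0, 1], [-1, 1, 2], [1, 0, 0]].
L² = P·diag(1, 0, 25)·P⁻¹ = [[25, 0, 0], [25, 0, -2], [0, 0, 1]].
The requested entry is 25.

25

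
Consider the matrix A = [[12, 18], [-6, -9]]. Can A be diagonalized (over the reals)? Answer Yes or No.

Yes

Characteristic polynomial: p(r) = r^2 - 3r = r(r - 3).
All 2 eigenvalues are distinct, so A is diagonalizable.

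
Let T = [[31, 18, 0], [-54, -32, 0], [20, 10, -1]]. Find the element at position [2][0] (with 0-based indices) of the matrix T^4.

1020

Characteristic polynomial: r^3 + 2r^2 - 19r - 20 = (r - 4)(r + 1)(r + 5), so the eigenvalues are -5, -1, 4.
r=-5: eigenvector (1, -2, 0).
r=4: eigenvector (2, -3, 2).
r=-1: eigenvector (0, 0, 1).
P = [[1, 2, 0], [-2, -3, 0], [0, 2, 1]], D = diag(-5, 4, -1), P⁻¹ = [[-3, -2, 0], [2, 1, 0], [-4, -2, 1]].
T⁴ = P·diag(625, 256, 1)·P⁻¹ = [[-851, -738, 0], [2214, 1732, 0], [1020, 510, 1]].
The requested entry is 1020.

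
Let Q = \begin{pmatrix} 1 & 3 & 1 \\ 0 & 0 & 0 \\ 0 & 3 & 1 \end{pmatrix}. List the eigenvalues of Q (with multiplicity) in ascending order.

0, 1, 1

Characteristic polynomial: p(t) = t^3 - 2t^2 + t = t(t - 1)^2.
Roots (with multiplicity): 0, 1, 1.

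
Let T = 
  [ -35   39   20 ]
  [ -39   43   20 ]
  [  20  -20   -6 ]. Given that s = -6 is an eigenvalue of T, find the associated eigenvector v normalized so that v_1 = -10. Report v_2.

T + 6I = [[-29, 39, 20], [-39, 49, 20], [20, -20, 0]].
Solving (T + 6I)v = 0 gives the eigenspace spanned by (-10, -10, 5).
With v_1 = -10, v = (-10, -10, 5), so v_2 = -10.

-10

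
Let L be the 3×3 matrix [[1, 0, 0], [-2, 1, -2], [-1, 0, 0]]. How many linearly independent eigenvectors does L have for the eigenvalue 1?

L − 1I = [[0, 0, 0], [-2, 0, -2], [-1, 0, -1]].
This matrix has rank 1, so its null space has dimension 3 − 1 = 2.

2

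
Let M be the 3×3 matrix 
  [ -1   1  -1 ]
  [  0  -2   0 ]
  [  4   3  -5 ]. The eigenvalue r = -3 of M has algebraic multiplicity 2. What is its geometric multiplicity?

1

M + 3I = [[2, 1, -1], [0, 1, 0], [4, 3, -2]].
This matrix has rank 2, so its null space has dimension 3 − 2 = 1.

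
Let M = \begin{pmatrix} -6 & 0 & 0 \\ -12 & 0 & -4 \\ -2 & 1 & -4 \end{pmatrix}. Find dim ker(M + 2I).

1

M + 2I = [[-4, 0, 0], [-12, 2, -4], [-2, 1, -2]].
This matrix has rank 2, so its null space has dimension 3 − 2 = 1.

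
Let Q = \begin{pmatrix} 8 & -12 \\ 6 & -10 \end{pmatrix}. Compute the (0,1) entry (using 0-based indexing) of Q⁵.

Characteristic polynomial: s^2 + 2s - 8 = (s - 2)(s + 4), so the eigenvalues are -4, 2.
s=2: eigenvector (2, 1).
s=-4: eigenvector (1, 1).
P = [[2, 1], [1, 1]], D = diag(2, -4), P⁻¹ = [[1, -1], [-1, 2]].
Q⁵ = P·diag(32, -1024)·P⁻¹ = [[1088, -2112], [1056, -2080]].
The requested entry is -2112.

-2112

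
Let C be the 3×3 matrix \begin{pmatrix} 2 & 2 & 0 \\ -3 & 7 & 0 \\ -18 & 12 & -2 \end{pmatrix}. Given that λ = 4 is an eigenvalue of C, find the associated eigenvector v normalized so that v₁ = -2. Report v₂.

-2

C − 4I = [[-2, 2, 0], [-3, 3, 0], [-18, 12, -6]].
Solving (C − 4I)v = 0 gives the eigenspace spanned by (-2, -2, 2).
With v₁ = -2, v = (-2, -2, 2), so v₂ = -2.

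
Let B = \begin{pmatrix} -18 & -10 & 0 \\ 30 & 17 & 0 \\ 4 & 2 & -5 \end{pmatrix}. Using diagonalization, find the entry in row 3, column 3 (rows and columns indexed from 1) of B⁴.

Characteristic polynomial: μ^3 + 6μ^2 - μ - 30 = (μ - 2)(μ + 3)(μ + 5), so the eigenvalues are -5, -3, 2.
μ=-5: eigenvector (0, 0, 1).
μ=-3: eigenvector (2, -3, 1).
μ=2: eigenvector (1, -2, 0).
P = [[0, 2, 1], [0, -3, -2], [1, 1, 0]], D = diag(-5, -3, 2), P⁻¹ = [[-2, -1, 1], [2, 1, 0], [-3, -2, 0]].
B⁴ = P·diag(625, 81, 16)·P⁻¹ = [[276, 130, 0], [-390, -179, 0], [-1088, -544, 625]].
The requested entry is 625.

625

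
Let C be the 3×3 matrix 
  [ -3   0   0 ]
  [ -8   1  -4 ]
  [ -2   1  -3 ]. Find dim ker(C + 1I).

C + 1I = [[-2, 0, 0], [-8, 2, -4], [-2, 1, -2]].
This matrix has rank 2, so its null space has dimension 3 − 2 = 1.

1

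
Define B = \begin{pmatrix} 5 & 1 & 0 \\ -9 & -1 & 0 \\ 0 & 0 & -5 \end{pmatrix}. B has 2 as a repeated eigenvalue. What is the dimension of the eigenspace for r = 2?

B − 2I = [[3, 1, 0], [-9, -3, 0], [0, 0, -7]].
This matrix has rank 2, so its null space has dimension 3 − 2 = 1.

1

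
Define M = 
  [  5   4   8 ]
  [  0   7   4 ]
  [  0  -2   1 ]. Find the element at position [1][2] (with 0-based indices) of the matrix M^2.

Characteristic polynomial: s^3 - 13s^2 + 55s - 75 = (s - 5)^2(s - 3), so the eigenvalues are 3, 5, 5.
s=5: eigenvector (1, 0, 0).
s=3: eigenvector (2, 1, -1).
s=5: eigenvector (4, 2, -1).
P = [[1, 2, 4], [0, 1, 2], [0, -1, -1]], D = diag(5, 3, 5), P⁻¹ = [[1, -2, 0], [0, -1, -2], [0, 1, 1]].
M² = P·diag(25, 9, 25)·P⁻¹ = [[25, 32, 64], [0, 41, 32], [0, -16, -7]].
The requested entry is 32.

32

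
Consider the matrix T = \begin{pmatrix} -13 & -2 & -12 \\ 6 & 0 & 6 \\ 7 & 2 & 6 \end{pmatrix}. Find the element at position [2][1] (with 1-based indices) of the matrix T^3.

Characteristic polynomial: μ^3 + 7μ^2 + 6μ = μ(μ + 1)(μ + 6), so the eigenvalues are -6, -1, 0.
μ=-1: eigenvector (1, 0, -1).
μ=-6: eigenvector (-2, 1, 1).
μ=0: eigenvector (-2, 1, 2).
P = [[1, -2, -2], [0, 1, 1], [-1, 1, 2]], D = diag(-1, -6, 0), P⁻¹ = [[1, 2, 0], [-1, 0, -1], [1, 1, 1]].
T³ = P·diag(-1, -216, 0)·P⁻¹ = [[-433, -2, -432], [216, 0, 216], [217, 2, 216]].
The requested entry is 216.

216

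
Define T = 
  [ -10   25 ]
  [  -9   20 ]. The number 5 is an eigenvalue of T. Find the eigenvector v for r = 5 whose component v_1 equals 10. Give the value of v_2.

6

T − 5I = [[-15, 25], [-9, 15]].
Solving (T − 5I)v = 0 gives the eigenspace spanned by (10, 6).
With v_1 = 10, v = (10, 6), so v_2 = 6.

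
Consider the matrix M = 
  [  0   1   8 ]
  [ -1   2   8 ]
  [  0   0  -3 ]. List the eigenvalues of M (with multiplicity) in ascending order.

-3, 1, 1

Characteristic polynomial: p(λ) = λ^3 + λ^2 - 5λ + 3 = (λ - 1)^2(λ + 3).
Roots (with multiplicity): -3, 1, 1.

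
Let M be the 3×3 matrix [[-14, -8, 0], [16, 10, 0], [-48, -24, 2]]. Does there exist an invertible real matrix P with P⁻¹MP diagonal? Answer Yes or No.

Yes

Characteristic polynomial: p(r) = r^3 + 2r^2 - 20r + 24 = (r - 2)^2(r + 6).
r = 2 has algebraic multiplicity 2; rank(M − 2I) = 1, so geometric multiplicity = 2.
Every eigenvalue has geometric = algebraic multiplicity, so M is diagonalizable.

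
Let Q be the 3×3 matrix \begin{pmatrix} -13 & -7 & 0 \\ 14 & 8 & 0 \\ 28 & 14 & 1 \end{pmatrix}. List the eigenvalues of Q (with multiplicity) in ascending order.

Characteristic polynomial: p(s) = s^3 + 4s^2 - 11s + 6 = (s - 1)^2(s + 6).
Roots (with multiplicity): -6, 1, 1.

-6, 1, 1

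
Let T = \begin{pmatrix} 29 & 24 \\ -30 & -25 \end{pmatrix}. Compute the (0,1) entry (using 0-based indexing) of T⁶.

Characteristic polynomial: μ^2 - 4μ - 5 = (μ - 5)(μ + 1), so the eigenvalues are -1, 5.
μ=-1: eigenvector (-4, 5).
μ=5: eigenvector (-1, 1).
P = [[-4, -1], [5, 1]], D = diag(-1, 5), P⁻¹ = [[1, 1], [-5, -4]].
T⁶ = P·diag(1, 15625)·P⁻¹ = [[78121, 62496], [-78120, -62495]].
The requested entry is 62496.

62496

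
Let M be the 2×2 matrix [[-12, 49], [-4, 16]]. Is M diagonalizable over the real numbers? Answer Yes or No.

Characteristic polynomial: p(r) = r^2 - 4r + 4 = (r - 2)^2.
r = 2 has algebraic multiplicity 2; rank(M − 2I) = 1, so geometric multiplicity = 1.
Geometric multiplicity < algebraic multiplicity, so M is not diagonalizable.

No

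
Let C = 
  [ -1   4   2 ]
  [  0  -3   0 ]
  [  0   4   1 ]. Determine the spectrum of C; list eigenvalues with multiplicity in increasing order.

Characteristic polynomial: p(s) = s^3 + 3s^2 - s - 3 = (s - 1)(s + 1)(s + 3).
Roots (with multiplicity): -3, -1, 1.

-3, -1, 1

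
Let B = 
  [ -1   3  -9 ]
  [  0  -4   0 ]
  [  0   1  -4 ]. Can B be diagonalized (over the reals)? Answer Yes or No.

Characteristic polynomial: p(r) = r^3 + 9r^2 + 24r + 16 = (r + 1)(r + 4)^2.
r = -4 has algebraic multiplicity 2; rank(B + 4I) = 2, so geometric multiplicity = 1.
Geometric multiplicity < algebraic multiplicity, so B is not diagonalizable.

No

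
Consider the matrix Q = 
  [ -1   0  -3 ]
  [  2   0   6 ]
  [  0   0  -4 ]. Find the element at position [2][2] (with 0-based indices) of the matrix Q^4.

Characteristic polynomial: t^3 + 5t^2 + 4t = t(t + 1)(t + 4), so the eigenvalues are -4, -1, 0.
t=-1: eigenvector (1, -2, 0).
t=0: eigenvector (0, 1, 0).
t=-4: eigenvector (1, -2, 1).
P = [[1, 0, 1], [-2, 1, -2], [0, 0, 1]], D = diag(-1, 0, -4), P⁻¹ = [[1, 0, -1], [2, 1, 0], [0, 0, 1]].
Q⁴ = P·diag(1, 0, 256)·P⁻¹ = [[1, 0, 255], [-2, 0, -510], [0, 0, 256]].
The requested entry is 256.

256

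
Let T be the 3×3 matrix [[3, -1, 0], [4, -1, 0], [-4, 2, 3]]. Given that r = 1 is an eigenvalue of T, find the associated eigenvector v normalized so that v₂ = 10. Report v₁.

T − 1I = [[2, -1, 0], [4, -2, 0], [-4, 2, 2]].
Solving (T − 1I)v = 0 gives the eigenspace spanned by (5, 10, 0).
With v₂ = 10, v = (5, 10, 0), so v₁ = 5.

5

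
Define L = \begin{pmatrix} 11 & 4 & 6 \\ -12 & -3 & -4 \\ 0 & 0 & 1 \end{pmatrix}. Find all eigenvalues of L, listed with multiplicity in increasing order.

1, 3, 5

Characteristic polynomial: p(s) = s^3 - 9s^2 + 23s - 15 = (s - 5)(s - 3)(s - 1).
Roots (with multiplicity): 1, 3, 5.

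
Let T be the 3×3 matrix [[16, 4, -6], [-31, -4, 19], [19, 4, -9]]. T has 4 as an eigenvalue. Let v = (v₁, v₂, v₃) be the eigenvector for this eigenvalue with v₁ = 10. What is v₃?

10

T − 4I = [[12, 4, -6], [-31, -8, 19], [19, 4, -13]].
Solving (T − 4I)v = 0 gives the eigenspace spanned by (10, -15, 10).
With v₁ = 10, v = (10, -15, 10), so v₃ = 10.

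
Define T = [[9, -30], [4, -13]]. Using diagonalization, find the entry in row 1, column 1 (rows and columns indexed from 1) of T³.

129

Characteristic polynomial: r^2 + 4r + 3 = (r + 1)(r + 3), so the eigenvalues are -3, -1.
r=-1: eigenvector (3, 1).
r=-3: eigenvector (-5, -2).
P = [[3, -5], [1, -2]], D = diag(-1, -3), P⁻¹ = [[2, -5], [1, -3]].
T³ = P·diag(-1, -27)·P⁻¹ = [[129, -390], [52, -157]].
The requested entry is 129.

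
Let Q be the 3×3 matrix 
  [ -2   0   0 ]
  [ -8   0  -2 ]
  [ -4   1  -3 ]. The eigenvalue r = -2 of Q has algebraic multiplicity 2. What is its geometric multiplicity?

Q + 2I = [[0, 0, 0], [-8, 2, -2], [-4, 1, -1]].
This matrix has rank 1, so its null space has dimension 3 − 1 = 2.

2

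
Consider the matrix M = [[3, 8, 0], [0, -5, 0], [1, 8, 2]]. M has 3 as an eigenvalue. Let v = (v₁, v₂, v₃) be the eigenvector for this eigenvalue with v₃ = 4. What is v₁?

4

M − 3I = [[0, 8, 0], [0, -8, 0], [1, 8, -1]].
Solving (M − 3I)v = 0 gives the eigenspace spanned by (4, 0, 4).
With v₃ = 4, v = (4, 0, 4), so v₁ = 4.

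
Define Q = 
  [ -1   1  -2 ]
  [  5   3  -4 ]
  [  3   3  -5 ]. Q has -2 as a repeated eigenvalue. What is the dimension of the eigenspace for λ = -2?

Q + 2I = [[1, 1, -2], [5, 5, -4], [3, 3, -3]].
This matrix has rank 2, so its null space has dimension 3 − 2 = 1.

1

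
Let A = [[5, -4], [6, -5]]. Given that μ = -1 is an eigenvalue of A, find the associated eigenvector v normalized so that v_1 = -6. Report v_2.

A + 1I = [[6, -4], [6, -4]].
Solving (A + 1I)v = 0 gives the eigenspace spanned by (-6, -9).
With v_1 = -6, v = (-6, -9), so v_2 = -9.

-9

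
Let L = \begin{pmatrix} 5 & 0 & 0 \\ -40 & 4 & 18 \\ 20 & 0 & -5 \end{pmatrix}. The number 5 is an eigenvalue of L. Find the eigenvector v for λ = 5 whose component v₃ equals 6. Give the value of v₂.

-12

L − 5I = [[0, 0, 0], [-40, -1, 18], [20, 0, -10]].
Solving (L − 5I)v = 0 gives the eigenspace spanned by (3, -12, 6).
With v₃ = 6, v = (3, -12, 6), so v₂ = -12.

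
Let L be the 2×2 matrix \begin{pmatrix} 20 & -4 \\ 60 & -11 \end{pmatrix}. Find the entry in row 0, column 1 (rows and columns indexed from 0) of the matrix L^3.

Characteristic polynomial: λ^2 - 9λ + 20 = (λ - 5)(λ - 4), so the eigenvalues are 4, 5.
λ=4: eigenvector (1, 4).
λ=5: eigenvector (4, 15).
P = [[1, 4], [4, 15]], D = diag(4, 5), P⁻¹ = [[-15, 4], [4, -1]].
L³ = P·diag(64, 125)·P⁻¹ = [[1040, -244], [3660, -851]].
The requested entry is -244.

-244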